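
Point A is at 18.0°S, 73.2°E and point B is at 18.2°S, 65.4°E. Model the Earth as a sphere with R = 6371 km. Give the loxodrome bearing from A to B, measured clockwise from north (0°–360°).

268.5°

Δψ = ln[tan(π/4+φ₂/2)/tan(π/4+φ₁/2)] = -0.0037
Δλ = -0.1361 rad (taken the short way round)
course = atan2(Δλ, Δψ) = 268.45°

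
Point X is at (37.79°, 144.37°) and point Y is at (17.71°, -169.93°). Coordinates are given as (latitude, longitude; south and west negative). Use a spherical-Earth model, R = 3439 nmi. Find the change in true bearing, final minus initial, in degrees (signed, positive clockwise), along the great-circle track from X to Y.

At departure: θ₁ = atan2(sin Δλ cos φ₂, cos φ₁ sin φ₂ − sin φ₁ cos φ₂ cos Δλ) = 103.79°
At arrival: θ₂ = atan2(sin Δλ cos φ₁, −cos φ₂ sin φ₁ + sin φ₂ cos φ₁ cos Δλ) = 126.32°
Δθ = θ₂ − θ₁ = +22.5°

+22.5°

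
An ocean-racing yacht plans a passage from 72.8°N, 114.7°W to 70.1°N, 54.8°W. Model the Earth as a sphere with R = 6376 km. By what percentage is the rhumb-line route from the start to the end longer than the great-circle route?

Great circle: σ = 0.3216 rad → d_gc = Rσ = 2050.8 km
Rhumb: Δφ = -0.0471, Δλ = +1.0455, Δψ = -0.1484, q = Δφ/Δψ = 0.3176 → d_rh = R√(Δφ²+q²Δλ²) = 2138.1 km
Excess = (2138.1 − 2050.8) / 2050.8 = 87.3 / 2050.8 = 4.26% ≈ 4.3%

4.3%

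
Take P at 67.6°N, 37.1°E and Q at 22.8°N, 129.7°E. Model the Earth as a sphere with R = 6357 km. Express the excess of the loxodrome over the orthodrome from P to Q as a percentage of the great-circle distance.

Great circle: σ = 1.2214 rad → d_gc = Rσ = 7764.4 km
Rhumb: Δφ = -0.7819, Δλ = +1.6162, Δψ = -1.2106, q = Δφ/Δψ = 0.6459 → d_rh = R√(Δφ²+q²Δλ²) = 8291.1 km
Excess = (8291.1 − 7764.4) / 7764.4 = 526.7 / 7764.4 = 6.78% ≈ 6.8%

6.8%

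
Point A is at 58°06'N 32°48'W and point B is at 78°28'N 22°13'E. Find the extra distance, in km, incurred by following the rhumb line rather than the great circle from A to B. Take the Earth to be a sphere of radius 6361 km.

99 km

Great circle: cos σ = sin φ₁ sin φ₂ + cos φ₁ cos φ₂ cos Δλ,  σ = 0.4681 rad → d_gc = 2977.9 km
Rhumb line: Δψ = +1.0403, q = Δφ/Δψ = 0.3417, d_rh = R√(Δφ²+q²Δλ²) = 3077.1 km
Excess = 3077.1 − 2977.9 = 99.2 ≈ 99 km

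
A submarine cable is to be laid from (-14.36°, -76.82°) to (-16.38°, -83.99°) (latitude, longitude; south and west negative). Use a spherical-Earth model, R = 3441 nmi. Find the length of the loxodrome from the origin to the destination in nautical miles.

Rhumb course C = atan2(Δλ, Δψ) with Δψ = ln[tan(π/4+φ₂/2)/tan(π/4+φ₁/2)] = -0.0366, Δλ = -0.1251 → C = 253.71°
d = R·|Δφ| / |cos C| = 3441·0.03526 / 0.28047 = 433 nmi

433 nmi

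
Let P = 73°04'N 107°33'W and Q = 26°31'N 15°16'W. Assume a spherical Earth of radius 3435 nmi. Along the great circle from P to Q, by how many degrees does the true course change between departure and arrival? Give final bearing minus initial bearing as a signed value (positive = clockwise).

At departure: θ₁ = atan2(sin Δλ cos φ₂, cos φ₁ sin φ₂ − sin φ₁ cos φ₂ cos Δλ) = 79.60°
At arrival: θ₂ = atan2(sin Δλ cos φ₁, −cos φ₂ sin φ₁ + sin φ₂ cos φ₁ cos Δλ) = 161.33°
Δθ = θ₂ − θ₁ = +81.7°

+81.7°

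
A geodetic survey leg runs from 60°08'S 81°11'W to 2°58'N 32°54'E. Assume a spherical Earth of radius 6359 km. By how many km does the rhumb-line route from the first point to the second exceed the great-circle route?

753 km

Great circle: cos σ = sin φ₁ sin φ₂ + cos φ₁ cos φ₂ cos Δλ,  σ = 1.8212 rad → d_gc = 11581.2 km
Rhumb line: Δψ = +1.3734, q = Δφ/Δψ = 0.8019, d_rh = R√(Δφ²+q²Δλ²) = 12334.0 km
Excess = 12334.0 − 11581.2 = 752.8 ≈ 753 km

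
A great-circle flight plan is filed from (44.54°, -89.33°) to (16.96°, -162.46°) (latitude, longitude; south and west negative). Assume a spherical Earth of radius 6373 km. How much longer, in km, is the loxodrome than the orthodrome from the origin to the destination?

156 km

Great circle: cos σ = sin φ₁ sin φ₂ + cos φ₁ cos φ₂ cos Δλ,  σ = 1.1566 rad → d_gc = 7371.0 km
Rhumb line: Δψ = -0.5696, q = Δφ/Δψ = 0.8450, d_rh = R√(Δφ²+q²Δλ²) = 7527.2 km
Excess = 7527.2 − 7371.0 = 156.2 ≈ 156 km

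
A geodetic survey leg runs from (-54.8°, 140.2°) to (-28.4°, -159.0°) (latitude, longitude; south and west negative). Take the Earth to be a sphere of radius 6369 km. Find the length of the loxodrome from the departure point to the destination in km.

5743 km

Rhumb course C = atan2(Δλ, Δψ) with Δψ = ln[tan(π/4+φ₂/2)/tan(π/4+φ₁/2)] = +0.6308, Δλ = +1.0612 → C = 59.27°
d = R·|Δφ| / |cos C| = 6369·0.46077 / 0.51101 = 5743 km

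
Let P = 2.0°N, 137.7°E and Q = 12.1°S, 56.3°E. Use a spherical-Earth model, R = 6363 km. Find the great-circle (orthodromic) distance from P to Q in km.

Haversine: a = sin²(Δφ/2)+cos φ₁ cos φ₂ sin²(Δλ/2) = 0.43060;  σ = 2·atan2(√a,√(1−a))
σ = 82.021° → d = Rσ = 6363·1.43154 = 9109 km

9109 km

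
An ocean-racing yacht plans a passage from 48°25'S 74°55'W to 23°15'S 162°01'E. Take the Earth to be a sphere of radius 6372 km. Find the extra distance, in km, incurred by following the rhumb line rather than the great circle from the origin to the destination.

1016 km

Great circle: cos σ = sin φ₁ sin φ₂ + cos φ₁ cos φ₂ cos Δλ,  σ = 1.6083 rad → d_gc = 10247.84 km
Rhumb line: Δψ = +0.5510, q = Δφ/Δψ = 0.7972, d_rh = R√(Δφ²+q²Δλ²) = 11264.32 km
Excess = 11264.32 − 10247.84 = 1016.48 ≈ 1016 km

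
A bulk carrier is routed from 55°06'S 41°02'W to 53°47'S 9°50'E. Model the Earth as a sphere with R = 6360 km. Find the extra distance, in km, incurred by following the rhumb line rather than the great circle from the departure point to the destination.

Great circle: cos σ = sin φ₁ sin φ₂ + cos φ₁ cos φ₂ cos Δλ,  σ = 0.5053 rad → d_gc = 3213.6 km
Rhumb line: Δψ = +0.0395, q = Δφ/Δψ = 0.5815, d_rh = R√(Δφ²+q²Δλ²) = 3286.4 km
Excess = 3286.4 − 3213.6 = 72.8 ≈ 73 km

73 km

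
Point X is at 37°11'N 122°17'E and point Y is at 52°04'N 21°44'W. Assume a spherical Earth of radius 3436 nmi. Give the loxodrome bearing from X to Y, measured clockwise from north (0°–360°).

Meridional parts: M(φ₁)=+0.7000, M(φ₂)=+1.0681 → ΔM = +0.3681;  Δλ = -2.5136 rad
tan C = Δλ / ΔM = -6.8293 → C = 278.33°

278.3°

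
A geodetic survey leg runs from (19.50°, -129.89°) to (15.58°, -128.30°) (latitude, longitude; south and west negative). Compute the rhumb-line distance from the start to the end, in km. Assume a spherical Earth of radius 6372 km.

Δψ = ln[tan(π/4+φ₂/2)/tan(π/4+φ₁/2)] = -0.0718;  Δφ = -0.0684 rad,  Δλ = +0.0278 rad
q = Δφ/Δψ = 0.9533
d = R·√(Δφ² + q²Δλ²) = 6372·0.07335 = 467 km

467 km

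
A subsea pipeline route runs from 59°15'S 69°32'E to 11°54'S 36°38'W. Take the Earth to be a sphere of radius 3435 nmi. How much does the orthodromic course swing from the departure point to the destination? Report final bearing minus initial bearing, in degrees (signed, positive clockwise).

+80.4°

At departure: θ₁ = atan2(sin Δλ cos φ₂, cos φ₁ sin φ₂ − sin φ₁ cos φ₂ cos Δλ) = 250.13°
At arrival: θ₂ = atan2(sin Δλ cos φ₁, −cos φ₂ sin φ₁ + sin φ₂ cos φ₁ cos Δλ) = 330.57°
Δθ = θ₂ − θ₁ = +80.4°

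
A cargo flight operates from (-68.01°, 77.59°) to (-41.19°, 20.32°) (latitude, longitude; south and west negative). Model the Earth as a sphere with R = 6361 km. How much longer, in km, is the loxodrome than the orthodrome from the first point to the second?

131 km

Great circle: cos σ = sin φ₁ sin φ₂ + cos φ₁ cos φ₂ cos Δλ,  σ = 0.7029 rad → d_gc = 4470.8 km
Rhumb line: Δψ = +0.8481, q = Δφ/Δψ = 0.5519, d_rh = R√(Δφ²+q²Δλ²) = 4602.2 km
Excess = 4602.2 − 4470.8 = 131.4 ≈ 131 km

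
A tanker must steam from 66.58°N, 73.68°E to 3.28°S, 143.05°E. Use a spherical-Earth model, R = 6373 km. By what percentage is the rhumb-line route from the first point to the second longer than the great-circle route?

2.4%

Great circle: σ = 1.4834 rad → d_gc = Rσ = 9453.6 km
Rhumb: Δφ = -1.2193, Δλ = +1.2107, Δψ = -1.6310, q = Δφ/Δψ = 0.7476 → d_rh = R√(Δφ²+q²Δλ²) = 9677.5 km
Excess = (9677.5 − 9453.6) / 9453.6 = 223.9 / 9453.6 = 2.37% ≈ 2.4%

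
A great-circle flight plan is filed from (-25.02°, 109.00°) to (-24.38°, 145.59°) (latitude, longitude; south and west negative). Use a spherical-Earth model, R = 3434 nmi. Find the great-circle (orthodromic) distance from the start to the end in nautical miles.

1987 nmi

cos σ = sin φ₁ sin φ₂ + cos φ₁ cos φ₂ cos Δλ
      = sin(-25.02°)sin(-24.38°) + cos(-25.02°)cos(-24.38°)cos(36.59°) = 0.8373
σ = 33.146° → d = Rσ = 3434·0.57851 = 1987 nmi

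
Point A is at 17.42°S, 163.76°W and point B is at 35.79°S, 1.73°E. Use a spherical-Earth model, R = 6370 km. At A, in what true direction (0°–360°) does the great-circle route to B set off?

N = sin Δλ·cos φ₂ = +0.2032;  D = cos φ₁ sin φ₂ − sin φ₁ cos φ₂ cos Δλ = -0.7931
initial course = atan2(N, D) = 165.63°

165.6°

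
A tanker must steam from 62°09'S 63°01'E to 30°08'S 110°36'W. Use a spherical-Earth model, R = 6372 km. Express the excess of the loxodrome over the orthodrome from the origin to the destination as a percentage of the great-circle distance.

Great circle: σ = 1.5284 rad → d_gc = Rσ = 9739.2 km
Rhumb: Δφ = +0.5588, Δλ = -3.0302, Δψ = +0.8426, q = Δφ/Δψ = 0.6632 → d_rh = R√(Δφ²+q²Δλ²) = 13291.0 km
Excess = (13291.0 − 9739.2) / 9739.2 = 3551.8 / 9739.2 = 36.47% ≈ 36.5%

36.5%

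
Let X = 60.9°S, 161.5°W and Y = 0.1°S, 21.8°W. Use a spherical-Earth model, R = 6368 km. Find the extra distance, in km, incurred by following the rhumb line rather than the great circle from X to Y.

1562 km

Great circle: cos σ = sin φ₁ sin φ₂ + cos φ₁ cos φ₂ cos Δλ,  σ = 1.9491 rad → d_gc = 12412.2 km
Rhumb line: Δψ = +1.3471, q = Δφ/Δψ = 0.7878, d_rh = R√(Δφ²+q²Δλ²) = 13973.8 km
Excess = 13973.8 − 12412.2 = 1561.6 ≈ 1562 km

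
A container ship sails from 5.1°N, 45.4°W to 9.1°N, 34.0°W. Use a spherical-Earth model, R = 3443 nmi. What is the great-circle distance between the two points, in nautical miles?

721 nmi

Haversine: a = sin²(Δφ/2)+cos φ₁ cos φ₂ sin²(Δλ/2) = 0.01092;  σ = 2·atan2(√a,√(1−a))
σ = 11.996° → d = Rσ = 3443·0.20938 = 721 nmi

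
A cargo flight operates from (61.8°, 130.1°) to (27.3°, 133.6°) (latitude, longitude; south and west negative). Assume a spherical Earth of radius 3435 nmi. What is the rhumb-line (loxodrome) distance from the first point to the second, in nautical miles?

Δψ = ln[tan(π/4+φ₂/2)/tan(π/4+φ₁/2)] = -0.8860;  Δφ = -0.6021 rad,  Δλ = +0.0611 rad
q = Δφ/Δψ = 0.6796
d = R·√(Δφ² + q²Δλ²) = 3435·0.60357 = 2073 nmi

2073 nmi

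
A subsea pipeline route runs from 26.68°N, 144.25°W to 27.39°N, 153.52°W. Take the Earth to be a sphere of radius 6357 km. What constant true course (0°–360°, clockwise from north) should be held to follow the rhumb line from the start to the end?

Δψ = ln[tan(π/4+φ₂/2)/tan(π/4+φ₁/2)] = +0.0139
Δλ = -0.1618 rad (taken the short way round)
course = atan2(Δλ, Δψ) = 274.91°

274.9°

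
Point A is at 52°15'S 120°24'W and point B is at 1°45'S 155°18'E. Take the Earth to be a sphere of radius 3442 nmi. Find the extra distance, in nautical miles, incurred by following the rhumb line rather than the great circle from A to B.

Great circle: cos σ = sin φ₁ sin φ₂ + cos φ₁ cos φ₂ cos Δλ,  σ = 1.4858 rad → d_gc = 5114.0 nmi
Rhumb line: Δψ = +1.0427, q = Δφ/Δψ = 0.8453, d_rh = R√(Δφ²+q²Δλ²) = 5246.7 nmi
Excess = 5246.7 − 5114.0 = 132.7 ≈ 133 nmi

133 nmi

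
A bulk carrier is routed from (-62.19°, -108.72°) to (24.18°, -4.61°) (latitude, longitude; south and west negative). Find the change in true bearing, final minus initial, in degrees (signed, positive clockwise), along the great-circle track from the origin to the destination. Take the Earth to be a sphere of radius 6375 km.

At departure: θ₁ = atan2(sin Δλ cos φ₂, cos φ₁ sin φ₂ − sin φ₁ cos φ₂ cos Δλ) = 90.36°
At arrival: θ₂ = atan2(sin Δλ cos φ₁, −cos φ₂ sin φ₁ + sin φ₂ cos φ₁ cos Δλ) = 30.76°
Δθ = θ₂ − θ₁ = -59.6°

-59.6°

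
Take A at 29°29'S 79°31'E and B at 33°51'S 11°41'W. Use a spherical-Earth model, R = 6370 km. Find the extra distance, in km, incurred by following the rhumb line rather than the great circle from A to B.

Great circle: cos σ = sin φ₁ sin φ₂ + cos φ₁ cos φ₂ cos Δλ,  σ = 1.3088 rad → d_gc = 8337.1 km
Rhumb line: Δψ = -0.0896, q = Δφ/Δψ = 0.8508, d_rh = R√(Δφ²+q²Δλ²) = 8639.8 km
Excess = 8639.8 − 8337.1 = 302.7 ≈ 303 km

303 km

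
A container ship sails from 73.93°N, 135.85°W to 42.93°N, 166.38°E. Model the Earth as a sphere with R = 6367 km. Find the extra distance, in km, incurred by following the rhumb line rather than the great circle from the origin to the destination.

144 km

Great circle: cos σ = sin φ₁ sin φ₂ + cos φ₁ cos φ₂ cos Δλ,  σ = 0.7035 rad → d_gc = 4479.2 km
Rhumb line: Δψ = -1.1267, q = Δφ/Δψ = 0.4802, d_rh = R√(Δφ²+q²Δλ²) = 4622.9 km
Excess = 4622.9 − 4479.2 = 143.7 ≈ 144 km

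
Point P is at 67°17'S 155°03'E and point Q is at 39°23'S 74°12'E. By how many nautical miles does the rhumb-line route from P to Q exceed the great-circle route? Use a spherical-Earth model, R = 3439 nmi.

Great circle: cos σ = sin φ₁ sin φ₂ + cos φ₁ cos φ₂ cos Δλ,  σ = 0.8857 rad → d_gc = 3045.91691 nmi
Rhumb line: Δψ = +0.8561, q = Δφ/Δψ = 0.5688, d_rh = R√(Δφ²+q²Δλ²) = 3228.41692 nmi
Excess = 3228.41692 − 3045.91691 = 182.50001 ≈ 183 nmi

183 nmi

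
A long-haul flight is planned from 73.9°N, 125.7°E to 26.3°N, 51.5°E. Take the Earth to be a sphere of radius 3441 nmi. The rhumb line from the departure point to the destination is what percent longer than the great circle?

Great circle: σ = 1.0548 rad → d_gc = Rσ = 3629.6 nmi
Rhumb: Δφ = -0.8308, Δλ = -1.2950, Δψ = -1.4799, q = Δφ/Δψ = 0.5614 → d_rh = R√(Δφ²+q²Δλ²) = 3798.7 nmi
Excess = (3798.7 − 3629.6) / 3629.6 = 169.1 / 3629.6 = 4.66% ≈ 4.7%

4.7%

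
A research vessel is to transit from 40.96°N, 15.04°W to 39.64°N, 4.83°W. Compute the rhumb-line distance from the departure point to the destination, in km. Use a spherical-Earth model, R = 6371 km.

878 km

Rhumb course C = atan2(Δλ, Δψ) with Δψ = ln[tan(π/4+φ₂/2)/tan(π/4+φ₁/2)] = -0.0302, Δλ = +0.1782 → C = 99.62°
d = R·|Δφ| / |cos C| = 6371·0.02304 / 0.16714 = 878 km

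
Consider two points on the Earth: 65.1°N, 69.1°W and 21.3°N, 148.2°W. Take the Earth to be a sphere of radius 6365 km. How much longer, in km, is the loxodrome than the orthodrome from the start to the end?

Great circle: cos σ = sin φ₁ sin φ₂ + cos φ₁ cos φ₂ cos Δλ,  σ = 1.1553 rad → d_gc = 7353.4 km
Rhumb line: Δψ = -1.1300, q = Δφ/Δψ = 0.6765, d_rh = R√(Δφ²+q²Δλ²) = 7682.2 km
Excess = 7682.2 − 7353.4 = 328.8 ≈ 329 km

329 km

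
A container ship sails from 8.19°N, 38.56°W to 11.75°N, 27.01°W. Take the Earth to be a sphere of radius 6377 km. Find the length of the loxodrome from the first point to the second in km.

1326 km

Δψ = ln[tan(π/4+φ₂/2)/tan(π/4+φ₁/2)] = +0.0631;  Δφ = +0.0621 rad,  Δλ = +0.2016 rad
q = Δφ/Δψ = 0.9847
d = R·√(Δφ² + q²Δλ²) = 6377·0.20800 = 1326 km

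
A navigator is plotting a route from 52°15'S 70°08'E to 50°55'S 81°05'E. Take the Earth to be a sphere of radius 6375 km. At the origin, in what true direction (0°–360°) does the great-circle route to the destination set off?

N = sin Δλ·cos φ₂ = +0.1198;  D = cos φ₁ sin φ₂ − sin φ₁ cos φ₂ cos Δλ = +0.0142
initial course = atan2(N, D) = 83.24°

83.2°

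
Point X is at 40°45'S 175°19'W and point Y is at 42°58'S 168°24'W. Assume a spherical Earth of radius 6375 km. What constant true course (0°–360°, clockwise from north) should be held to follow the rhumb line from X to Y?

Meridional parts: M(φ₁)=-0.7801, M(φ₂)=-0.8320 → ΔM = -0.0520;  Δλ = +0.1207 rad
tan C = Δλ / ΔM = -2.3236 → C = 113.29°

113.3°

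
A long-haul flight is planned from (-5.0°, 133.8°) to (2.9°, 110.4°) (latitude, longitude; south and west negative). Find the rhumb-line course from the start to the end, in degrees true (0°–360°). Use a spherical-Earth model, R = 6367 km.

288.7°

Meridional parts: M(φ₁)=-0.0874, M(φ₂)=+0.0506 → ΔM = +0.1380;  Δλ = -0.4084 rad
tan C = Δλ / ΔM = -2.9592 → C = 288.67°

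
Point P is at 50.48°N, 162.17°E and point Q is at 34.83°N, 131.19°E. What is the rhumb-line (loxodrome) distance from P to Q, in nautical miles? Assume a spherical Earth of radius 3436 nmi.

Rhumb course C = atan2(Δλ, Δψ) with Δψ = ln[tan(π/4+φ₂/2)/tan(π/4+φ₁/2)] = -0.3746, Δλ = -0.5407 → C = 235.29°
d = R·|Δφ| / |cos C| = 3436·0.27314 / 0.56945 = 1648 nmi

1648 nmi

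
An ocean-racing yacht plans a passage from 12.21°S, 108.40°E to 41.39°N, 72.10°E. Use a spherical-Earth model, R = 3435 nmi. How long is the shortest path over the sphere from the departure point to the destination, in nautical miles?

3788 nmi

cos σ = sin φ₁ sin φ₂ + cos φ₁ cos φ₂ cos Δλ
      = sin(-12.21°)sin(41.39°) + cos(-12.21°)cos(41.39°)cos(-36.30°) = 0.4511
σ = 63.185° → d = Rσ = 3435·1.10278 = 3788 nmi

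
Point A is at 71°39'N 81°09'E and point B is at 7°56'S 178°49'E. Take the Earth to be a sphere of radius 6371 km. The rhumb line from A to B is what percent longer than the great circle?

Great circle: σ = 1.7443 rad → d_gc = Rσ = 11112.7 km
Rhumb: Δφ = -1.3890, Δλ = +1.7046, Δψ = -1.9621, q = Δφ/Δψ = 0.7079 → d_rh = R√(Δφ²+q²Δλ²) = 11722.5 km
Excess = (11722.5 − 11112.7) / 11112.7 = 609.8 / 11112.7 = 5.49% ≈ 5.5%

5.5%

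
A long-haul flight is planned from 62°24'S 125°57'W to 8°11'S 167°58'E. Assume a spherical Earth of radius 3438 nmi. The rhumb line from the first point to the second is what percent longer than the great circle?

2.3%

Great circle: σ = 1.2534 rad → d_gc = Rσ = 4309.3 nmi
Rhumb: Δφ = +0.9463, Δλ = -1.1534, Δψ = +1.2606, q = Δφ/Δψ = 0.7506 → d_rh = R√(Δφ²+q²Δλ²) = 4409.4 nmi
Excess = (4409.4 − 4309.3) / 4309.3 = 100.1 / 4309.3 = 2.32% ≈ 2.3%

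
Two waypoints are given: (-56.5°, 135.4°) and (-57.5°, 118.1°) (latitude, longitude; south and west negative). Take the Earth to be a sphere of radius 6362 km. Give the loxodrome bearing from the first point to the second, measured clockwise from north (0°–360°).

Δψ = ln[tan(π/4+φ₂/2)/tan(π/4+φ₁/2)] = -0.0320
Δλ = -0.3019 rad (taken the short way round)
course = atan2(Δλ, Δψ) = 263.94°

263.9°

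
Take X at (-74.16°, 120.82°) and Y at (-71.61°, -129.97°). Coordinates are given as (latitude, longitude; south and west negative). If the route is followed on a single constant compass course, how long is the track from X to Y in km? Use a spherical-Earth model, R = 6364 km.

3575 km

Δψ = ln[tan(π/4+φ₂/2)/tan(π/4+φ₁/2)] = +0.1515;  Δφ = +0.0445 rad,  Δλ = +1.9061 rad
q = Δφ/Δψ = 0.2938
d = R·√(Δφ² + q²Δλ²) = 6364·0.56168 = 3575 km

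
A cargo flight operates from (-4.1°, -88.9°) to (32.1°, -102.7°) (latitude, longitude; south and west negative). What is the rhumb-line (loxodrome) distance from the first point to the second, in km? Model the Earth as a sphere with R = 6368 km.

Rhumb course C = atan2(Δλ, Δψ) with Δψ = ln[tan(π/4+φ₂/2)/tan(π/4+φ₁/2)] = +0.6637, Δλ = -0.2409 → C = 340.05°
d = R·|Δφ| / |cos C| = 6368·0.63181 / 0.94002 = 4280 km

4280 km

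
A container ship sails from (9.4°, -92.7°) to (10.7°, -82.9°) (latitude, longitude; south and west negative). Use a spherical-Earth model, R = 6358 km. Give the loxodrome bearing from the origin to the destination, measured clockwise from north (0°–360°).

Δψ = ln[tan(π/4+φ₂/2)/tan(π/4+φ₁/2)] = +0.0230
Δλ = +0.1710 rad (taken the short way round)
course = atan2(Δλ, Δψ) = 82.33°

82.3°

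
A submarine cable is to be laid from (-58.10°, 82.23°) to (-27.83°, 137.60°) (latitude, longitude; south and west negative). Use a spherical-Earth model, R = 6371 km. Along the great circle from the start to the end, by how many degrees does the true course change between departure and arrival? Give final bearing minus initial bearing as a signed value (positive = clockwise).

-40.7°

At departure: θ₁ = atan2(sin Δλ cos φ₂, cos φ₁ sin φ₂ − sin φ₁ cos φ₂ cos Δλ) = 76.11°
At arrival: θ₂ = atan2(sin Δλ cos φ₁, −cos φ₂ sin φ₁ + sin φ₂ cos φ₁ cos Δλ) = 35.46°
Δθ = θ₂ − θ₁ = -40.7°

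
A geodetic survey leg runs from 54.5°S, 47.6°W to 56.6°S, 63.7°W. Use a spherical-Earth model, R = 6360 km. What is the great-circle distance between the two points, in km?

1035 km

cos σ = sin φ₁ sin φ₂ + cos φ₁ cos φ₂ cos Δλ
      = sin(-54.50°)sin(-56.60°) + cos(-54.50°)cos(-56.60°)cos(-16.10°) = 0.9868
σ = 9.323° → d = Rσ = 6360·0.16272 = 1035 km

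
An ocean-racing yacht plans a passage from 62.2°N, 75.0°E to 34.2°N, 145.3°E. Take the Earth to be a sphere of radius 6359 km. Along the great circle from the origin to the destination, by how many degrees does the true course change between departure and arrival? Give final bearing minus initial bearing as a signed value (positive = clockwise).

+56.8°

At departure: θ₁ = atan2(sin Δλ cos φ₂, cos φ₁ sin φ₂ − sin φ₁ cos φ₂ cos Δλ) = 88.86°
At arrival: θ₂ = atan2(sin Δλ cos φ₁, −cos φ₂ sin φ₁ + sin φ₂ cos φ₁ cos Δλ) = 145.68°
Δθ = θ₂ − θ₁ = +56.8°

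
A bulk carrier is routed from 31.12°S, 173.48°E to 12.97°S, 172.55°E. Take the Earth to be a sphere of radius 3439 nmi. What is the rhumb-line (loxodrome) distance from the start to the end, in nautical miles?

Δψ = ln[tan(π/4+φ₂/2)/tan(π/4+φ₁/2)] = +0.3437;  Δφ = +0.3168 rad,  Δλ = -0.0162 rad
q = Δφ/Δψ = 0.9217
d = R·√(Δφ² + q²Δλ²) = 3439·0.31713 = 1091 nmi

1091 nmi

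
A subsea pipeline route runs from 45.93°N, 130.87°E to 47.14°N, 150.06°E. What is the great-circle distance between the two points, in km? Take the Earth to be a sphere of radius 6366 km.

cos σ = sin φ₁ sin φ₂ + cos φ₁ cos φ₂ cos Δλ
      = sin(45.93°)sin(47.14°) + cos(45.93°)cos(47.14°)cos(19.19°) = 0.9735
σ = 13.223° → d = Rσ = 6366·0.23078 = 1469 km

1469 km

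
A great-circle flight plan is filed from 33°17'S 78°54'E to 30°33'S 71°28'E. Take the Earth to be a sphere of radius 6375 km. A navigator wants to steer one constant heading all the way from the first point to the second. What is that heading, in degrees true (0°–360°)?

293.4°

Δψ = ln[tan(π/4+φ₂/2)/tan(π/4+φ₁/2)] = +0.0562
Δλ = -0.1297 rad (taken the short way round)
course = atan2(Δλ, Δψ) = 293.43°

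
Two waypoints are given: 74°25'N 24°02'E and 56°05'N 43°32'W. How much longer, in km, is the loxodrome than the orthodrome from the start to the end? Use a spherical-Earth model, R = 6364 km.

172 km

Great circle: cos σ = sin φ₁ sin φ₂ + cos φ₁ cos φ₂ cos Δλ,  σ = 0.5423 rad → d_gc = 3450.9 km
Rhumb line: Δψ = -0.8013, q = Δφ/Δψ = 0.3993, d_rh = R√(Δφ²+q²Δλ²) = 3623.1 km
Excess = 3623.1 − 3450.9 = 172.2 ≈ 172 km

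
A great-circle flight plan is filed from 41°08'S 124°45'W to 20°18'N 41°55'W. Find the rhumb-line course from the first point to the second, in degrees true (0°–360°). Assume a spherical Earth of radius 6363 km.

Δψ = ln[tan(π/4+φ₂/2)/tan(π/4+φ₁/2)] = +1.1509
Δλ = +1.4457 rad (taken the short way round)
course = atan2(Δλ, Δψ) = 51.48°

51.5°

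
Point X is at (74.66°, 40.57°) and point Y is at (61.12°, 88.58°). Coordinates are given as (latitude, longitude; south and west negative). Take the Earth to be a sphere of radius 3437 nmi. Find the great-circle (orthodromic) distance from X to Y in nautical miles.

cos σ = sin φ₁ sin φ₂ + cos φ₁ cos φ₂ cos Δλ
      = sin(74.66°)sin(61.12°) + cos(74.66°)cos(61.12°)cos(48.01°) = 0.9299
σ = 21.578° → d = Rσ = 3437·0.37661 = 1294 nmi

1294 nmi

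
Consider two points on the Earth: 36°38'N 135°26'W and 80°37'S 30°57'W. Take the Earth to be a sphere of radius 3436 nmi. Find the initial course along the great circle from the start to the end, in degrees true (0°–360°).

θ = atan2( sin Δλ·cos φ₂ ,  cos φ₁ sin φ₂ − sin φ₁ cos φ₂ cos Δλ )
  = atan2(+0.1579, -0.7674) = 168.38°

168.4°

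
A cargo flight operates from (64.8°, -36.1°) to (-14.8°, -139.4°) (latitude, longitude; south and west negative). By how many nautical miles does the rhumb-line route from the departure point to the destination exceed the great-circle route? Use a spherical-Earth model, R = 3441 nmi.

298 nmi

Great circle: cos σ = sin φ₁ sin φ₂ + cos φ₁ cos φ₂ cos Δλ,  σ = 1.9027 rad → d_gc = 6547.16 nmi
Rhumb line: Δψ = -1.7595, q = Δφ/Δψ = 0.7896, d_rh = R√(Δφ²+q²Δλ²) = 6844.70 nmi
Excess = 6844.70 − 6547.16 = 297.54 ≈ 298 nmi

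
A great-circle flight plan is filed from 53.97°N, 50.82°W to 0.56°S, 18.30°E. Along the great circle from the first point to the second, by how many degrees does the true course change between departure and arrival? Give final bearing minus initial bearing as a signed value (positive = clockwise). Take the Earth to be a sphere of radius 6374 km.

+38.4°

At departure: θ₁ = atan2(sin Δλ cos φ₂, cos φ₁ sin φ₂ − sin φ₁ cos φ₂ cos Δλ) = 107.47°
At arrival: θ₂ = atan2(sin Δλ cos φ₁, −cos φ₂ sin φ₁ + sin φ₂ cos φ₁ cos Δλ) = 145.87°
Δθ = θ₂ − θ₁ = +38.4°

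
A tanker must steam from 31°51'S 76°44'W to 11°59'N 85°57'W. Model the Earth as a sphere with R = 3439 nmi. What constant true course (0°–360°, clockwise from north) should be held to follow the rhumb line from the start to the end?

348.6°

Meridional parts: M(φ₁)=-0.5869, M(φ₂)=+0.2107 → ΔM = +0.7976;  Δλ = -0.1609 rad
tan C = Δλ / ΔM = -0.2017 → C = 348.60°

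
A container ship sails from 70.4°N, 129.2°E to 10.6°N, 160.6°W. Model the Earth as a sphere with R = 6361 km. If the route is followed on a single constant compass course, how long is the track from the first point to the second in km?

8421 km

Rhumb course C = atan2(Δλ, Δψ) with Δψ = ln[tan(π/4+φ₂/2)/tan(π/4+φ₁/2)] = -1.5700, Δλ = +1.2252 → C = 142.03°
d = R·|Δφ| / |cos C| = 6361·1.04371 / 0.78834 = 8421 km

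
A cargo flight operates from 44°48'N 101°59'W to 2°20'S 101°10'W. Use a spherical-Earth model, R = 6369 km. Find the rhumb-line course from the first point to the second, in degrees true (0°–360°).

Meridional parts: M(φ₁)=+0.8764, M(φ₂)=-0.0407 → ΔM = -0.9172;  Δλ = +0.0143 rad
tan C = Δλ / ΔM = -0.0155 → C = 179.11°

179.1°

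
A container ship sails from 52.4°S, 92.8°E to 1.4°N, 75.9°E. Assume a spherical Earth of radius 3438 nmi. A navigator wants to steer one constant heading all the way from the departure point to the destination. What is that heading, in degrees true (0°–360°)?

Meridional parts: M(φ₁)=-1.0776, M(φ₂)=+0.0244 → ΔM = +1.1020;  Δλ = -0.2950 rad
tan C = Δλ / ΔM = -0.2677 → C = 345.02°

345.0°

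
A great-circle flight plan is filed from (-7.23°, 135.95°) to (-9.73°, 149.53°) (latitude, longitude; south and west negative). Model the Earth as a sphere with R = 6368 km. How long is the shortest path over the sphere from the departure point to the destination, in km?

1518 km

Haversine: a = sin²(Δφ/2)+cos φ₁ cos φ₂ sin²(Δλ/2) = 0.01414;  σ = 2·atan2(√a,√(1−a))
σ = 13.660° → d = Rσ = 6368·0.23842 = 1518 km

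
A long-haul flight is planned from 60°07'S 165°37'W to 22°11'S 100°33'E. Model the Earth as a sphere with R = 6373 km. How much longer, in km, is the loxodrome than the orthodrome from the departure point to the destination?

Great circle: cos σ = sin φ₁ sin φ₂ + cos φ₁ cos φ₂ cos Δλ,  σ = 1.2697 rad → d_gc = 8092.1 km
Rhumb line: Δψ = +0.9238, q = Δφ/Δψ = 0.7167, d_rh = R√(Δφ²+q²Δλ²) = 8587.8 km
Excess = 8587.8 − 8092.1 = 495.7 ≈ 496 km

496 km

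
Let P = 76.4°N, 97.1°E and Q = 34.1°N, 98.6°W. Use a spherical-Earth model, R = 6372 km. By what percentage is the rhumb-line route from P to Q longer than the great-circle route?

32.7%

Great circle: σ = 1.2052 rad → d_gc = Rσ = 7679.8 km
Rhumb: Δφ = -0.7383, Δλ = +2.8676, Δψ = -1.4928, q = Δφ/Δψ = 0.4945 → d_rh = R√(Δφ²+q²Δλ²) = 10187.6 km
Excess = (10187.6 − 7679.8) / 7679.8 = 2507.8 / 7679.8 = 32.654% ≈ 32.7%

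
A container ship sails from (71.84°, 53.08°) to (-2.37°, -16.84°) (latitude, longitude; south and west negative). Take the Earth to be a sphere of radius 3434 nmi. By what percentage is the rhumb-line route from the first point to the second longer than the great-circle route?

Great circle: σ = 1.5031 rad → d_gc = Rσ = 5161.7 nmi
Rhumb: Δφ = -1.2952, Δλ = -1.2203, Δψ = -1.8751, q = Δφ/Δψ = 0.6907 → d_rh = R√(Δφ²+q²Δλ²) = 5306.7 nmi
Excess = (5306.7 − 5161.7) / 5161.7 = 145.0 / 5161.7 = 2.81% ≈ 2.8%

2.8%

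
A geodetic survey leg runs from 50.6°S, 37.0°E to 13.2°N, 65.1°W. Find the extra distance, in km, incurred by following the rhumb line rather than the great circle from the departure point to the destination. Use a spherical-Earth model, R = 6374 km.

302 km

Great circle: cos σ = sin φ₁ sin φ₂ + cos φ₁ cos φ₂ cos Δλ,  σ = 1.8818 rad → d_gc = 11994.4 km
Rhumb line: Δψ = +1.2595, q = Δφ/Δψ = 0.8841, d_rh = R√(Δφ²+q²Δλ²) = 12296.8 km
Excess = 12296.8 − 11994.4 = 302.4 ≈ 302 km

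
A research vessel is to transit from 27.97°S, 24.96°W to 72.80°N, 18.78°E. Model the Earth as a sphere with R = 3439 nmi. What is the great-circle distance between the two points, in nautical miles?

6304 nmi

Haversine: a = sin²(Δφ/2)+cos φ₁ cos φ₂ sin²(Δλ/2) = 0.62967;  σ = 2·atan2(√a,√(1−a))
σ = 105.031° → d = Rσ = 3439·1.83314 = 6304 nmi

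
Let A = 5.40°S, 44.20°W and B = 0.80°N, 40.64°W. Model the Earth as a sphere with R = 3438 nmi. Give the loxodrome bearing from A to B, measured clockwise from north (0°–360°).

29.8°

Meridional parts: M(φ₁)=-0.0944, M(φ₂)=+0.0140 → ΔM = +0.1084;  Δλ = +0.0621 rad
tan C = Δλ / ΔM = +0.5735 → C = 29.83°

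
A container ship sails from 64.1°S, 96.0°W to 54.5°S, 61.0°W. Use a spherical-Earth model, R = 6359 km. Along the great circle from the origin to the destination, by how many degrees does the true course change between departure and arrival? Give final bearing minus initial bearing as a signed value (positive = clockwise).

-30.4°

Initial bearing θ₁ = atan2(sin Δλ cos φ₂, cos φ₁ sin φ₂ − sin φ₁ cos φ₂ cos Δλ) = 77.75°
Final bearing θ₂ = (initial bearing from the destination back to the start) + 180° = 47.31°
Δθ = θ₂ − θ₁ = -30.4°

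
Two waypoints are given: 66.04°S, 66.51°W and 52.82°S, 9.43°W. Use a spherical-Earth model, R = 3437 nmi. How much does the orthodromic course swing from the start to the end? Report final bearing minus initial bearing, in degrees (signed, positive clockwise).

-50.5°

At departure: θ₁ = atan2(sin Δλ cos φ₂, cos φ₁ sin φ₂ − sin φ₁ cos φ₂ cos Δλ) = 92.64°
At arrival: θ₂ = atan2(sin Δλ cos φ₁, −cos φ₂ sin φ₁ + sin φ₂ cos φ₁ cos Δλ) = 42.17°
Δθ = θ₂ − θ₁ = -50.5°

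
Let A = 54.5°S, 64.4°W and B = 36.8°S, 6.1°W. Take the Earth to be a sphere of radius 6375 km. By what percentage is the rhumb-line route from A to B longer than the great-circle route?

Great circle: σ = 0.7495 rad → d_gc = Rσ = 4778.2 km
Rhumb: Δφ = +0.3089, Δλ = +1.0175, Δψ = +0.4475, q = Δφ/Δψ = 0.6903 → d_rh = R√(Δφ²+q²Δλ²) = 4892.0 km
Excess = (4892.0 − 4778.2) / 4778.2 = 113.8 / 4778.2 = 2.38% ≈ 2.4%

2.4%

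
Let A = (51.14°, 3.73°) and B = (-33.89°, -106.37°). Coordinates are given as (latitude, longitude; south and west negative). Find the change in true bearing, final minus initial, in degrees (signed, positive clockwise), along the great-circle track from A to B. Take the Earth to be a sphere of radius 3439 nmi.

-32.5°

Initial bearing θ₁ = atan2(sin Δλ cos φ₂, cos φ₁ sin φ₂ − sin φ₁ cos φ₂ cos Δλ) = 260.70°
Final bearing θ₂ = (initial bearing from the destination back to the start) + 180° = 228.24°
Δθ = θ₂ − θ₁ = -32.5°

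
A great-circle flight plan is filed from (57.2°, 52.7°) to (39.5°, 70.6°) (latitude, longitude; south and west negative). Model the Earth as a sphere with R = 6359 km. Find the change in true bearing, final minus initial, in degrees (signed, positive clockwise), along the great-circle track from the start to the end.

+13.6°

At departure: θ₁ = atan2(sin Δλ cos φ₂, cos φ₁ sin φ₂ − sin φ₁ cos φ₂ cos Δλ) = 138.98°
At arrival: θ₂ = atan2(sin Δλ cos φ₁, −cos φ₂ sin φ₁ + sin φ₂ cos φ₁ cos Δλ) = 152.56°
Δθ = θ₂ − θ₁ = +13.6°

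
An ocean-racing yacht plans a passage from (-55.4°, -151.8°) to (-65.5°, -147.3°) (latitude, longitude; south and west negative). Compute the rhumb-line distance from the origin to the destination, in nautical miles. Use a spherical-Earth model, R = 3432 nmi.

Rhumb course C = atan2(Δλ, Δψ) with Δψ = ln[tan(π/4+φ₂/2)/tan(π/4+φ₁/2)] = -0.3608, Δλ = +0.0785 → C = 167.72°
d = R·|Δφ| / |cos C| = 3432·0.17628 / 0.97712 = 619 nmi

619 nmi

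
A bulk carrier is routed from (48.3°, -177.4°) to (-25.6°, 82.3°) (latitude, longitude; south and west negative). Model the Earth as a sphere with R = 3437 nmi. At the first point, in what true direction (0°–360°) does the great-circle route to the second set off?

259.3°

N = sin Δλ·cos φ₂ = -0.8873;  D = cos φ₁ sin φ₂ − sin φ₁ cos φ₂ cos Δλ = -0.1670
initial course = atan2(N, D) = 259.34°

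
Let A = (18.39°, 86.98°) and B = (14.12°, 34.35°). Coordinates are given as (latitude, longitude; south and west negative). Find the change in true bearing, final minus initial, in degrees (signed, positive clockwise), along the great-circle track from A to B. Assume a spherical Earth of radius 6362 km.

Initial bearing θ₁ = atan2(sin Δλ cos φ₂, cos φ₁ sin φ₂ − sin φ₁ cos φ₂ cos Δλ) = 273.40°
Final bearing θ₂ = (initial bearing from the destination back to the start) + 180° = 257.63°
Δθ = θ₂ − θ₁ = -15.8°

-15.8°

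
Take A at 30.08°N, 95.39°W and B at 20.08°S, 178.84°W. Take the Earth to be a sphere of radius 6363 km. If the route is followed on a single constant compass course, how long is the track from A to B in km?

Δψ = ln[tan(π/4+φ₂/2)/tan(π/4+φ₁/2)] = -0.9088;  Δφ = -0.8755 rad,  Δλ = -1.4565 rad
q = Δφ/Δψ = 0.9633
d = R·√(Δφ² + q²Δλ²) = 6363·1.65379 = 10523 km

10523 km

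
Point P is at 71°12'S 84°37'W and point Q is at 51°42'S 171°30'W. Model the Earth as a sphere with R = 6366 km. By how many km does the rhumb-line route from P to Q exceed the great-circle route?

371 km

Great circle: cos σ = sin φ₁ sin φ₂ + cos φ₁ cos φ₂ cos Δλ,  σ = 0.7170 rad → d_gc = 4564.5 km
Rhumb line: Δψ = +0.7408, q = Δφ/Δψ = 0.4594, d_rh = R√(Δφ²+q²Δλ²) = 4935.9 km
Excess = 4935.9 − 4564.5 = 371.4 ≈ 371 km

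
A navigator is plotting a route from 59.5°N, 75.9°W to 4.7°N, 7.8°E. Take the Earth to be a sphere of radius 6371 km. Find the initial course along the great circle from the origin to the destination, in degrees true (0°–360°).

93.0°

N = sin Δλ·cos φ₂ = +0.9906;  D = cos φ₁ sin φ₂ − sin φ₁ cos φ₂ cos Δλ = -0.0526
initial course = atan2(N, D) = 93.04°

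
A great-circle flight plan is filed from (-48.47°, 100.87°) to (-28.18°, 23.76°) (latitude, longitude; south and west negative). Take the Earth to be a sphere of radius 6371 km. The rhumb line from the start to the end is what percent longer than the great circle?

3.4%

Great circle: σ = 1.0657 rad → d_gc = Rσ = 6789.5 km
Rhumb: Δφ = +0.3541, Δλ = -1.3458, Δψ = +0.4568, q = Δφ/Δψ = 0.7752 → d_rh = R√(Δφ²+q²Δλ²) = 7019.1 km
Excess = (7019.1 − 6789.5) / 6789.5 = 229.6 / 6789.5 = 3.38% ≈ 3.4%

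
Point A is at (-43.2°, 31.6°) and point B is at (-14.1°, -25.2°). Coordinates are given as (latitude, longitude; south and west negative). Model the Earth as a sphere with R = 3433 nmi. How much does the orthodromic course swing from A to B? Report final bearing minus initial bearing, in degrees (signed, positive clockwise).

+30.0°

Initial bearing θ₁ = atan2(sin Δλ cos φ₂, cos φ₁ sin φ₂ − sin φ₁ cos φ₂ cos Δλ) = 282.91°
Final bearing θ₂ = (initial bearing from the destination back to the start) + 180° = 312.89°
Δθ = θ₂ − θ₁ = +30.0°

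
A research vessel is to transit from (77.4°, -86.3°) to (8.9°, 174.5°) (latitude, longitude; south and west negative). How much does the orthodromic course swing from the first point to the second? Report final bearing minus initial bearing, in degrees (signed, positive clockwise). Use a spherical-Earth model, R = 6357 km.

At departure: θ₁ = atan2(sin Δλ cos φ₂, cos φ₁ sin φ₂ − sin φ₁ cos φ₂ cos Δλ) = 280.91°
At arrival: θ₂ = atan2(sin Δλ cos φ₁, −cos φ₂ sin φ₁ + sin φ₂ cos φ₁ cos Δλ) = 192.52°
Δθ = θ₂ − θ₁ = -88.4°

-88.4°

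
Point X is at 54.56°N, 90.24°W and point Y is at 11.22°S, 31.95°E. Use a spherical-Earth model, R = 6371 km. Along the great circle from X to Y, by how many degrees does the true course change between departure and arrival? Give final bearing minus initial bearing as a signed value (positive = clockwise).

+77.1°

Initial bearing θ₁ = atan2(sin Δλ cos φ₂, cos φ₁ sin φ₂ − sin φ₁ cos φ₂ cos Δλ) = 69.35°
Final bearing θ₂ = (initial bearing from the destination back to the start) + 180° = 146.42°
Δθ = θ₂ − θ₁ = +77.1°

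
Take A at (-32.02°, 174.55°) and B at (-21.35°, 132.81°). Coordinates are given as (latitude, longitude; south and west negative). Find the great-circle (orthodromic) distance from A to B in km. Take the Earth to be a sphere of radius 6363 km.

4279 km

Haversine: a = sin²(Δφ/2)+cos φ₁ cos φ₂ sin²(Δλ/2) = 0.10887;  σ = 2·atan2(√a,√(1−a))
σ = 38.531° → d = Rσ = 6363·0.67250 = 4279 km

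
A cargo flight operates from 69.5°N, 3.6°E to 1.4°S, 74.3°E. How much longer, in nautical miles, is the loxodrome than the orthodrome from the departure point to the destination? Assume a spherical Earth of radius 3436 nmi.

Great circle: cos σ = sin φ₁ sin φ₂ + cos φ₁ cos φ₂ cos Δλ,  σ = 1.4778 rad → d_gc = 5077.8 nmi
Rhumb line: Δψ = -1.7346, q = Δφ/Δψ = 0.7134, d_rh = R√(Δφ²+q²Δλ²) = 5217.9 nmi
Excess = 5217.9 − 5077.8 = 140.1 ≈ 140 nmi

140 nmi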